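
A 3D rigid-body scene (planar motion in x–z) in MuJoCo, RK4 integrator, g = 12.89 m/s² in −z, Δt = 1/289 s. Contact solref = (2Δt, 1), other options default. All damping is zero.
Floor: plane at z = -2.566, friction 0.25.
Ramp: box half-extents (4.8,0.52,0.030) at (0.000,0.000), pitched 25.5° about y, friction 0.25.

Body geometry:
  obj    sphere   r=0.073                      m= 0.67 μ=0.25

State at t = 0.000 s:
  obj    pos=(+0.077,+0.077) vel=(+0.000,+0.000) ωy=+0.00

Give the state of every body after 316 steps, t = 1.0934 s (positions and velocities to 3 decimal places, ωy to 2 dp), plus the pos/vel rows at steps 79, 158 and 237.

State at t = 1.0934 s:
  obj    pos=(+2.216,-0.943) vel=(+3.912,-1.866) ωy=+59.36

Key-timestep trajectory:
   step    t(s)  obj.x    obj.z    obj.vx   obj.vz 
     79  0.2734   +0.211  +0.014  +0.978  -0.467
    158  0.5467   +0.612  -0.178  +1.956  -0.933
    237  0.8201   +1.280  -0.497  +2.934  -1.399


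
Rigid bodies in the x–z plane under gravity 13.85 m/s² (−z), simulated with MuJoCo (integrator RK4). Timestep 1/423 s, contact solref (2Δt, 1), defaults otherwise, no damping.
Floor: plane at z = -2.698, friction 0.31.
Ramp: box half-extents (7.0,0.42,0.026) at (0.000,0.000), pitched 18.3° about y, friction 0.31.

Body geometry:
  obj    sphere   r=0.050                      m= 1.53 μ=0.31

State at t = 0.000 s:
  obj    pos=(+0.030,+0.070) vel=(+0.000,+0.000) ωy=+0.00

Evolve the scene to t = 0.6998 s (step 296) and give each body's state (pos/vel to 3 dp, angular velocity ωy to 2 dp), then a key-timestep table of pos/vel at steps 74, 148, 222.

State at t = 0.6998 s:
  obj    pos=(+0.752,-0.169) vel=(+2.064,-0.683) ωy=+43.47

Key-timestep trajectory:
   step    t(s)  obj.x    obj.z    obj.vx   obj.vz 
     74  0.1749   +0.075  +0.055  +0.516  -0.171
    148  0.3499   +0.211  +0.010  +1.032  -0.341
    222  0.5248   +0.436  -0.064  +1.548  -0.512


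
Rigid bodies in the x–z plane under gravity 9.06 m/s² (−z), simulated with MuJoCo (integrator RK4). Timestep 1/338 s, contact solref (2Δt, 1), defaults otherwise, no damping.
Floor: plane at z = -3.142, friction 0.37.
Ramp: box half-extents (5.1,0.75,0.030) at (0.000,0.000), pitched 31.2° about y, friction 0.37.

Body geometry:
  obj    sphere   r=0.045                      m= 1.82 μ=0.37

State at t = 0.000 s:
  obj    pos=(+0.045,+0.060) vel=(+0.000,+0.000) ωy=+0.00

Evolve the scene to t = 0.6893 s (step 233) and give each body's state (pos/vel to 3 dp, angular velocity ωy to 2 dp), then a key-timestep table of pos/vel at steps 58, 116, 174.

State at t = 0.6893 s:
  obj    pos=(+0.727,-0.352) vel=(+1.977,-1.197) ωy=+51.35

Key-timestep trajectory:
   step    t(s)  obj.x    obj.z    obj.vx   obj.vz 
     58  0.1716   +0.087  +0.035  +0.492  -0.298
    116  0.3432   +0.214  -0.042  +0.984  -0.596
    174  0.5148   +0.425  -0.170  +1.476  -0.894


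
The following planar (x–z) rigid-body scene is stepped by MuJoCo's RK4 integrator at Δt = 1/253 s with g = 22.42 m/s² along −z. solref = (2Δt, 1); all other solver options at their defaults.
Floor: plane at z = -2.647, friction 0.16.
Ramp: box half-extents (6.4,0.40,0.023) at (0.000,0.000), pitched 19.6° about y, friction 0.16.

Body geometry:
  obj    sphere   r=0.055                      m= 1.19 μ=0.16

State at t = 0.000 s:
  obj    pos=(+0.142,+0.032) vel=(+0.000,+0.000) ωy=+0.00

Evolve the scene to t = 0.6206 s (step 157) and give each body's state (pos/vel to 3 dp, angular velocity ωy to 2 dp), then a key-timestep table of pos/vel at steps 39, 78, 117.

State at t = 0.6206 s:
  obj    pos=(+1.117,-0.315) vel=(+3.141,-1.118) ωy=+60.59

Key-timestep trajectory:
   step    t(s)  obj.x    obj.z    obj.vx   obj.vz 
     39  0.1542   +0.202  +0.011  +0.780  -0.278
     78  0.3083   +0.383  -0.053  +1.561  -0.556
    117  0.4625   +0.683  -0.161  +2.341  -0.833


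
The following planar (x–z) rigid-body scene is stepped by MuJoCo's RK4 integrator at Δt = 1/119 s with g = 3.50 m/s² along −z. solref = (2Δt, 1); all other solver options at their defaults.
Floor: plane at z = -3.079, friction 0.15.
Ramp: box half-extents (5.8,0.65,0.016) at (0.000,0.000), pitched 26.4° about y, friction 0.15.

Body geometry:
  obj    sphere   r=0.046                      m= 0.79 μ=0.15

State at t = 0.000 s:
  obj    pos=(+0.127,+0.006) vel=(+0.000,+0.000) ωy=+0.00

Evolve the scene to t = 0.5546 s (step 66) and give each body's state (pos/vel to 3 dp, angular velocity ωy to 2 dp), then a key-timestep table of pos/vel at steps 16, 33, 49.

State at t = 0.5546 s:
  obj    pos=(+0.280,-0.070) vel=(+0.552,-0.274) ωy=+13.39

Key-timestep trajectory:
   step    t(s)  obj.x    obj.z    obj.vx   obj.vz 
     16  0.1345   +0.136  +0.002  +0.134  -0.067
     33  0.2773   +0.165  -0.013  +0.276  -0.137
     49  0.4118   +0.212  -0.036  +0.410  -0.204


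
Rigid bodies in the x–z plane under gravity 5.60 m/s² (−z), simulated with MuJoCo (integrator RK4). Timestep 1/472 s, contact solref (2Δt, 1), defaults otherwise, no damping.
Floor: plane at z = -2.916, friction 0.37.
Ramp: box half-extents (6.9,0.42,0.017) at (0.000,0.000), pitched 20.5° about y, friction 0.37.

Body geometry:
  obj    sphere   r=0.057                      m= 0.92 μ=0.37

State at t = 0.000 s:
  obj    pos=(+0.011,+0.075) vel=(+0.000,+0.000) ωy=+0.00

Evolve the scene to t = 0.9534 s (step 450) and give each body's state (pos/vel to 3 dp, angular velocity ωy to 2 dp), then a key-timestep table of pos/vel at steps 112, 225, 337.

State at t = 0.9534 s:
  obj    pos=(+0.607,-0.148) vel=(+1.251,-0.468) ωy=+23.43

Key-timestep trajectory:
   step    t(s)  obj.x    obj.z    obj.vx   obj.vz 
    112  0.2373   +0.048  +0.061  +0.311  -0.116
    225  0.4767   +0.160  +0.019  +0.626  -0.234
    337  0.7140   +0.345  -0.050  +0.937  -0.350


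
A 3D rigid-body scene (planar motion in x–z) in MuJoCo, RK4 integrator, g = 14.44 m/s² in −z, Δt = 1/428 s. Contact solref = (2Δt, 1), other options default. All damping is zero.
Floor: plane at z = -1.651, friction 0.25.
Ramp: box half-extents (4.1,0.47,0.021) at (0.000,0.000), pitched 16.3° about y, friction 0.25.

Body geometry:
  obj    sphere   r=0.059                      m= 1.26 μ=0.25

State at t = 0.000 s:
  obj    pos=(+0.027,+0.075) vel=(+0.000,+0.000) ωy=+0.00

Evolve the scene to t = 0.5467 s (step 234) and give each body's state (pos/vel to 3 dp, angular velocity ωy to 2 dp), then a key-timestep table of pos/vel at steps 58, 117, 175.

State at t = 0.5467 s:
  obj    pos=(+0.442,-0.046) vel=(+1.519,-0.444) ωy=+26.82

Key-timestep trajectory:
   step    t(s)  obj.x    obj.z    obj.vx   obj.vz 
     58  0.1355   +0.053  +0.068  +0.377  -0.110
    117  0.2734   +0.131  +0.045  +0.760  -0.222
    175  0.4089   +0.259  +0.007  +1.136  -0.332


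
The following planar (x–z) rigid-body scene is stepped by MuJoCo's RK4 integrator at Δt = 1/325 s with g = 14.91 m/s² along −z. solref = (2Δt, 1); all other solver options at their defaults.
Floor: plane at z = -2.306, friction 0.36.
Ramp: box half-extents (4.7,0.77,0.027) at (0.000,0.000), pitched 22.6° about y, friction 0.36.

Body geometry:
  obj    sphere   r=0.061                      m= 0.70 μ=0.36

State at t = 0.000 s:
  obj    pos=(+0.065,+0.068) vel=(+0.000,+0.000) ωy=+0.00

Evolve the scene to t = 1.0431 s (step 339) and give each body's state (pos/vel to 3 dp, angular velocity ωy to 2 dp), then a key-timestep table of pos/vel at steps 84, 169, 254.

State at t = 1.0431 s:
  obj    pos=(+2.121,-0.787) vel=(+3.941,-1.641) ωy=+69.98

Key-timestep trajectory:
   step    t(s)  obj.x    obj.z    obj.vx   obj.vz 
     84  0.2585   +0.191  +0.016  +0.977  -0.407
    169  0.5200   +0.576  -0.144  +1.965  -0.818
    254  0.7815   +1.219  -0.412  +2.953  -1.229


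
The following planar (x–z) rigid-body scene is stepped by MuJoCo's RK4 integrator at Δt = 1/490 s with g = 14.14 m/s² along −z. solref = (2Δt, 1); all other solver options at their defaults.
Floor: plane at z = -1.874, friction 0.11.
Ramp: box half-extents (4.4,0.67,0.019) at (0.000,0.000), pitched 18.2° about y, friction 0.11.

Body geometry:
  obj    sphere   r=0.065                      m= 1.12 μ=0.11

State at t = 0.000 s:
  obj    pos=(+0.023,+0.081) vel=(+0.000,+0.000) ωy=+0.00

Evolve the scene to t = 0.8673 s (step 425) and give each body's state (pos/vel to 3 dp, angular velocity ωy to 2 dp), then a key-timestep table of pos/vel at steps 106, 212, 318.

State at t = 0.8673 s:
  obj    pos=(+1.150,-0.290) vel=(+2.599,-0.855) ωy=+42.09

Key-timestep trajectory:
   step    t(s)  obj.x    obj.z    obj.vx   obj.vz 
    106  0.2163   +0.093  +0.058  +0.648  -0.213
    212  0.4327   +0.304  -0.011  +1.297  -0.426
    318  0.6490   +0.654  -0.127  +1.945  -0.639


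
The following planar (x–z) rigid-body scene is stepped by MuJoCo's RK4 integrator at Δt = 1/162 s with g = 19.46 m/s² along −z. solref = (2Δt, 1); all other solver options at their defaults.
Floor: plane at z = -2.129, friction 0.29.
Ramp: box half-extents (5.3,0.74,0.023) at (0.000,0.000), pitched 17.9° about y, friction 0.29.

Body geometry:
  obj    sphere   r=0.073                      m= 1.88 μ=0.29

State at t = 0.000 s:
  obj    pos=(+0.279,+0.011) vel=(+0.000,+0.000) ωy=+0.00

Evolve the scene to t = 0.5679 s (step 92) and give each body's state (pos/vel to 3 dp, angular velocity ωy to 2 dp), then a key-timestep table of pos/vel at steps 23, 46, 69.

State at t = 0.5679 s:
  obj    pos=(+0.935,-0.201) vel=(+2.309,-0.746) ωy=+33.22

Key-timestep trajectory:
   step    t(s)  obj.x    obj.z    obj.vx   obj.vz 
     23  0.1420   +0.320  -0.002  +0.577  -0.186
     46  0.2840   +0.443  -0.042  +1.155  -0.373
     69  0.4259   +0.648  -0.108  +1.732  -0.559


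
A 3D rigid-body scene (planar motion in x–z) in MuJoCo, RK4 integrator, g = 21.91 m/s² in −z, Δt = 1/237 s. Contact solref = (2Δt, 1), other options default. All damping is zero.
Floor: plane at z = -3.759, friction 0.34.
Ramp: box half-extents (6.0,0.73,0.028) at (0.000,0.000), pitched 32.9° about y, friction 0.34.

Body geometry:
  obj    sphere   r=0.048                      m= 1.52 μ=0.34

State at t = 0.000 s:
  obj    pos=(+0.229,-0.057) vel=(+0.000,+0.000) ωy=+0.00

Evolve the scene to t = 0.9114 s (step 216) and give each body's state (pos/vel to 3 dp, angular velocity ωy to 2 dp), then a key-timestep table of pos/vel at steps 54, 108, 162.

State at t = 0.9114 s:
  obj    pos=(+3.193,-1.975) vel=(+6.505,-4.208) ωy=+161.38

Key-timestep trajectory:
   step    t(s)  obj.x    obj.z    obj.vx   obj.vz 
     54  0.2278   +0.414  -0.177  +1.626  -1.052
    108  0.4557   +0.970  -0.537  +3.253  -2.104
    162  0.6835   +1.896  -1.136  +4.879  -3.156


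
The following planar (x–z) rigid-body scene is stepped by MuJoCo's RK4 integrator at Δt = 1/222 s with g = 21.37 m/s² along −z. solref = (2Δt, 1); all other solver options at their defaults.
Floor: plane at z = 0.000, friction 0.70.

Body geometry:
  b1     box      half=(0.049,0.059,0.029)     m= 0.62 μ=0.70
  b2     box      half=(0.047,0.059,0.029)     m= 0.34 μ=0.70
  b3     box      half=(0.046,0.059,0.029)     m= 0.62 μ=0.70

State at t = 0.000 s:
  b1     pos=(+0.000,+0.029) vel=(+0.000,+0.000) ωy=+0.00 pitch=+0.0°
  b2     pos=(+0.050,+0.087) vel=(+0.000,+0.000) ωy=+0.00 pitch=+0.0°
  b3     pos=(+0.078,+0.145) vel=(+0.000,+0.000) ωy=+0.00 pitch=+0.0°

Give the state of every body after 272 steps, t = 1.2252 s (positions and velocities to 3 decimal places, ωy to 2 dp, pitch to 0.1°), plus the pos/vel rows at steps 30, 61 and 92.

State at t = 1.2252 s:
  b1     pos=(+0.000,+0.029) vel=(+0.000,+0.000) ωy=+0.00 pitch=+0.0°
  b2     pos=(+0.090,+0.047) vel=(+0.000,+0.000) ωy=+0.00 pitch=+90.0°
  b3     pos=(+0.253,+0.029) vel=(+0.000,+0.000) ωy=+0.00 pitch=+180.0°

Key-timestep trajectory:
   step    t(s)  b1.x    b1.z    b1.vx   b1.vz   b2.x    b2.z    b2.vx   b2.vz   b3.x    b3.z    b3.vx   b3.vz 
     30  0.1351   +0.000  +0.029  +0.000  +0.000   +0.069  +0.079  +0.311  -0.286   +0.130  +0.103  +0.696  -1.076
     61  0.2748   +0.000  +0.029  +0.000  +0.000   +0.108  +0.054  +0.050  +0.009   +0.224  +0.050  +0.633  -0.271
     92  0.4144   +0.000  +0.029  +0.000  +0.000   +0.087  +0.048  -0.074  +0.084   +0.253  +0.029  +0.000  +0.000


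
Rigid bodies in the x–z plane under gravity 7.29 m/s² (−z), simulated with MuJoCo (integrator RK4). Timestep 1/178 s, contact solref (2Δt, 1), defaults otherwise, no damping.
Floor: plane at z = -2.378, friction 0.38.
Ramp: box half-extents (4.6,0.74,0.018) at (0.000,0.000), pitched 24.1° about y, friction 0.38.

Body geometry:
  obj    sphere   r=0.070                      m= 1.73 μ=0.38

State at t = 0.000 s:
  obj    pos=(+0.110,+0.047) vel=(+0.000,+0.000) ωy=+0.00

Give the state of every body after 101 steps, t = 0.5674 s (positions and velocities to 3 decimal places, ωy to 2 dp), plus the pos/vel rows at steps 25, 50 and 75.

State at t = 0.5674 s:
  obj    pos=(+0.423,-0.093) vel=(+1.101,-0.493) ωy=+17.23

Key-timestep trajectory:
   step    t(s)  obj.x    obj.z    obj.vx   obj.vz 
     25  0.1404   +0.129  +0.039  +0.273  -0.122
     50  0.2809   +0.187  +0.013  +0.545  -0.244
     75  0.4213   +0.282  -0.030  +0.818  -0.366


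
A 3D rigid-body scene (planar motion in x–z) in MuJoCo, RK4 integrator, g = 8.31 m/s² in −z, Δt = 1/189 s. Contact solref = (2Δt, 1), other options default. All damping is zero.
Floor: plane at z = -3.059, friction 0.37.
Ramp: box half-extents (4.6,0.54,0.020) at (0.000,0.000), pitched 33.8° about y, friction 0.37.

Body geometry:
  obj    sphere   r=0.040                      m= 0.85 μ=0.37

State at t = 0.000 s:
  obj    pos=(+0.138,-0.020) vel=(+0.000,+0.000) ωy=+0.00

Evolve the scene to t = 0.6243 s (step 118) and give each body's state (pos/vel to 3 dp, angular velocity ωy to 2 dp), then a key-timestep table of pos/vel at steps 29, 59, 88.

State at t = 0.6243 s:
  obj    pos=(+0.673,-0.378) vel=(+1.713,-1.147) ωy=+51.52

Key-timestep trajectory:
   step    t(s)  obj.x    obj.z    obj.vx   obj.vz 
     29  0.1534   +0.170  -0.042  +0.421  -0.282
     59  0.3122   +0.272  -0.110  +0.857  -0.573
     88  0.4656   +0.435  -0.219  +1.278  -0.855


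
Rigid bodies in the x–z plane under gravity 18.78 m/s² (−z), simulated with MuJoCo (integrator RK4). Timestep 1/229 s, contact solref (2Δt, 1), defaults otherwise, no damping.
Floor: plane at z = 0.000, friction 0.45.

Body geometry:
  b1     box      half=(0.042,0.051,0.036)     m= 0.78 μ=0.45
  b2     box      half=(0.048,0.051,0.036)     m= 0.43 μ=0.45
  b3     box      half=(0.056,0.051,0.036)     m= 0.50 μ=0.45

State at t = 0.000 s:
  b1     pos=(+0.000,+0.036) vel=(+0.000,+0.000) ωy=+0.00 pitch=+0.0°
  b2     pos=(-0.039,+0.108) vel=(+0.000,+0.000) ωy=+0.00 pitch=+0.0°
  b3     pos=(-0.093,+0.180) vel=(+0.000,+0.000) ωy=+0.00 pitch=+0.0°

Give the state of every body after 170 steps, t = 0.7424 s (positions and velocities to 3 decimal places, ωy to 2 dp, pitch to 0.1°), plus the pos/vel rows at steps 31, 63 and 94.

State at t = 0.7424 s:
  b1     pos=(+0.000,+0.036) vel=(+0.000,+0.000) ωy=+0.00 pitch=+0.0°
  b2     pos=(-0.090,+0.048) vel=(+0.000,+0.000) ωy=+0.00 pitch=-90.0°
  b3     pos=(-0.305,+0.036) vel=(+0.000,+0.000) ωy=+0.00 pitch=+180.0°

Key-timestep trajectory:
   step    t(s)  b1.x    b1.z    b1.vx   b1.vz   b2.x    b2.z    b2.vx   b2.vz   b3.x    b3.z    b3.vx   b3.vz 
     31  0.1354   +0.000  +0.036  +0.000  +0.000   -0.059  +0.104  -0.328  -0.161   -0.144  +0.135  -0.671  -1.003
     63  0.2751   +0.000  +0.036  +0.000  +0.000   -0.090  +0.048  +0.003  +0.007   -0.230  +0.065  -0.318  +0.047
     94  0.4105   +0.000  +0.036  +0.000  +0.000   -0.090  +0.048  +0.000  +0.000   -0.268  +0.062  -0.397  -0.137


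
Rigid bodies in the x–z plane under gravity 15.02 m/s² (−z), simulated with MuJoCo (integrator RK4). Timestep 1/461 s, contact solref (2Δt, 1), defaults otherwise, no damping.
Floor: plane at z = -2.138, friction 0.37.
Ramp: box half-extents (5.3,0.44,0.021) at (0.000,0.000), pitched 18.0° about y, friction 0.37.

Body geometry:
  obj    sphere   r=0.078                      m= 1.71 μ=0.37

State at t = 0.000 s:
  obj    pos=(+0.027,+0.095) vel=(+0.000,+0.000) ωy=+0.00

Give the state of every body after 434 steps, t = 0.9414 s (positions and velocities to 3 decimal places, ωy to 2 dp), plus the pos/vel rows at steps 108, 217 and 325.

State at t = 0.9414 s:
  obj    pos=(+1.424,-0.359) vel=(+2.968,-0.965) ωy=+40.01

Key-timestep trajectory:
   step    t(s)  obj.x    obj.z    obj.vx   obj.vz 
    108  0.2343   +0.114  +0.067  +0.739  -0.240
    217  0.4707   +0.376  -0.018  +1.484  -0.482
    325  0.7050   +0.811  -0.159  +2.223  -0.722


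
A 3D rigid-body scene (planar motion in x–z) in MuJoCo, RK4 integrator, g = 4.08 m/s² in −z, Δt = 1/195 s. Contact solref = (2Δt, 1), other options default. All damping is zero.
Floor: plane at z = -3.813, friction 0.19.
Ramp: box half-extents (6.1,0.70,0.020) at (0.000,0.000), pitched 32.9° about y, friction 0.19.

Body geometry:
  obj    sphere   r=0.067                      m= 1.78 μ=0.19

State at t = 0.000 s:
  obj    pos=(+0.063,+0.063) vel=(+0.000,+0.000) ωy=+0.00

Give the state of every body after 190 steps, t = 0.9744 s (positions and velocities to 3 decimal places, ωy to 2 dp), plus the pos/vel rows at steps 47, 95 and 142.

State at t = 0.9744 s:
  obj    pos=(+0.694,-0.345) vel=(+1.295,-0.838) ωy=+23.01

Key-timestep trajectory:
   step    t(s)  obj.x    obj.z    obj.vx   obj.vz 
     47  0.2410   +0.102  +0.038  +0.320  -0.207
     95  0.4872   +0.221  -0.039  +0.648  -0.419
    142  0.7282   +0.416  -0.165  +0.968  -0.626


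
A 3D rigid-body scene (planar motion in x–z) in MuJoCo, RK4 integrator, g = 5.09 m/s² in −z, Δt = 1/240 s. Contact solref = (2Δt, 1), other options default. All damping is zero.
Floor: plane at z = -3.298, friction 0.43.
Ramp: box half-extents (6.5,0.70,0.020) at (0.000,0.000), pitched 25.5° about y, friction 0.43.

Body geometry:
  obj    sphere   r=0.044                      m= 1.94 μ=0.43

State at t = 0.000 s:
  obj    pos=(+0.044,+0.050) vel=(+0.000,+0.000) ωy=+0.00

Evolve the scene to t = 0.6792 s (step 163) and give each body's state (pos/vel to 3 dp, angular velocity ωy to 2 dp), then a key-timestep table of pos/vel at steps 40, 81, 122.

State at t = 0.6792 s:
  obj    pos=(+0.370,-0.106) vel=(+0.960,-0.458) ωy=+24.16

Key-timestep trajectory:
   step    t(s)  obj.x    obj.z    obj.vx   obj.vz 
     40  0.1667   +0.064  +0.041  +0.236  -0.112
     81  0.3375   +0.124  +0.012  +0.477  -0.227
    122  0.5083   +0.227  -0.037  +0.718  -0.343


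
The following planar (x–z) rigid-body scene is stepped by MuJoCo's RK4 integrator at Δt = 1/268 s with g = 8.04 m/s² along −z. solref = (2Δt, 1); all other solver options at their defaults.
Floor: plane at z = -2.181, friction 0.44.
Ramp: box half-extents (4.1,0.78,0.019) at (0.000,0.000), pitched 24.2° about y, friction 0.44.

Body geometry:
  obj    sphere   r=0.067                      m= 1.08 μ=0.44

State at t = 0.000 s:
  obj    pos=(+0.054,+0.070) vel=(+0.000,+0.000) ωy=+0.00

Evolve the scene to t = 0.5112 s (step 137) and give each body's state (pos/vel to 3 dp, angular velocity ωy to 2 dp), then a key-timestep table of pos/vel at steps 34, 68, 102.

State at t = 0.5112 s:
  obj    pos=(+0.335,-0.056) vel=(+1.098,-0.493) ωy=+17.96

Key-timestep trajectory:
   step    t(s)  obj.x    obj.z    obj.vx   obj.vz 
     34  0.1269   +0.071  +0.062  +0.273  -0.122
     68  0.2537   +0.123  +0.039  +0.545  -0.245
    102  0.3806   +0.210  +0.000  +0.817  -0.367


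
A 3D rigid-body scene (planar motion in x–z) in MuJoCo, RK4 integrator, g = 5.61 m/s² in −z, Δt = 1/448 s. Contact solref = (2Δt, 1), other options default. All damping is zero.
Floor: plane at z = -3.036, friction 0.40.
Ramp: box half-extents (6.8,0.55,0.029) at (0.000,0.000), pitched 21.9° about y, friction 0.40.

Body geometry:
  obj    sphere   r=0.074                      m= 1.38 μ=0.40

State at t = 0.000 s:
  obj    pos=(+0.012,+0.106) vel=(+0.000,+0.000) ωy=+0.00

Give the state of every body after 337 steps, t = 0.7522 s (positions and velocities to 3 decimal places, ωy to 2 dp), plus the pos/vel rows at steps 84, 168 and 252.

State at t = 0.7522 s:
  obj    pos=(+0.404,-0.052) vel=(+1.043,-0.419) ωy=+15.19

Key-timestep trajectory:
   step    t(s)  obj.x    obj.z    obj.vx   obj.vz 
     84  0.1875   +0.036  +0.096  +0.260  -0.105
    168  0.3750   +0.110  +0.067  +0.520  -0.209
    252  0.5625   +0.231  +0.018  +0.780  -0.314


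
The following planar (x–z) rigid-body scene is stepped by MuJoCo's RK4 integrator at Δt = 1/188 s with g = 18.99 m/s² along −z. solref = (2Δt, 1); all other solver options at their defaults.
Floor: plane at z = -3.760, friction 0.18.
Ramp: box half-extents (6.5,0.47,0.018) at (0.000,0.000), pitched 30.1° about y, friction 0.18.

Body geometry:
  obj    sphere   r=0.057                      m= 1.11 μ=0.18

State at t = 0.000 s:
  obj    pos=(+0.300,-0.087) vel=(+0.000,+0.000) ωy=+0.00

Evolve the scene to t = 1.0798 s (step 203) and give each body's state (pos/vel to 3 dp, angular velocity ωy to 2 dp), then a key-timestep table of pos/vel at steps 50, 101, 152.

State at t = 1.0798 s:
  obj    pos=(+3.732,-2.076) vel=(+6.355,-3.684) ωy=+128.83

Key-timestep trajectory:
   step    t(s)  obj.x    obj.z    obj.vx   obj.vz 
     50  0.2660   +0.508  -0.208  +1.566  -0.908
    101  0.5372   +1.150  -0.580  +3.162  -1.833
    152  0.8085   +2.224  -1.203  +4.759  -2.759


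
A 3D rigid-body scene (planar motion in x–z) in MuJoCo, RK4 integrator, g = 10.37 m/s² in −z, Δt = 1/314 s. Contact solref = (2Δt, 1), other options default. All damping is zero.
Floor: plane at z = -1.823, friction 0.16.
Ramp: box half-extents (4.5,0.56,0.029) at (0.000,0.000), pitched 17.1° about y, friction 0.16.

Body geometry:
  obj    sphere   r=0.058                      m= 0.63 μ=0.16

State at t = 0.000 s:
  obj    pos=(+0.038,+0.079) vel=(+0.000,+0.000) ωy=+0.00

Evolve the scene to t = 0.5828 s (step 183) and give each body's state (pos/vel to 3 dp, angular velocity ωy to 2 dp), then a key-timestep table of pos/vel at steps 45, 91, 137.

State at t = 0.5828 s:
  obj    pos=(+0.392,-0.029) vel=(+1.213,-0.373) ωy=+21.88

Key-timestep trajectory:
   step    t(s)  obj.x    obj.z    obj.vx   obj.vz 
     45  0.1433   +0.059  +0.073  +0.298  -0.092
     91  0.2898   +0.126  +0.052  +0.603  -0.186
    137  0.4363   +0.236  +0.018  +0.908  -0.279


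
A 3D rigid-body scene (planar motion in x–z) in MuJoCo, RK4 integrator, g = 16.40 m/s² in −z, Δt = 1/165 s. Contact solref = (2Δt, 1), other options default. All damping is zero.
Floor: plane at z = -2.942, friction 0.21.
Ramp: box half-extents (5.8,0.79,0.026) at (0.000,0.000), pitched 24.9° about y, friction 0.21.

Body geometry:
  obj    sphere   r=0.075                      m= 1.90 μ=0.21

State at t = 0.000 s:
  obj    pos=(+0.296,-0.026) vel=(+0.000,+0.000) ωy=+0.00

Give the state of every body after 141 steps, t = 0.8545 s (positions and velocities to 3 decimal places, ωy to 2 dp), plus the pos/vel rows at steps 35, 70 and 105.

State at t = 0.8545 s:
  obj    pos=(+1.930,-0.784) vel=(+3.823,-1.775) ωy=+56.18

Key-timestep trajectory:
   step    t(s)  obj.x    obj.z    obj.vx   obj.vz 
     35  0.2121   +0.397  -0.073  +0.949  -0.441
     70  0.4242   +0.699  -0.213  +1.898  -0.881
    105  0.6364   +1.202  -0.447  +2.847  -1.322


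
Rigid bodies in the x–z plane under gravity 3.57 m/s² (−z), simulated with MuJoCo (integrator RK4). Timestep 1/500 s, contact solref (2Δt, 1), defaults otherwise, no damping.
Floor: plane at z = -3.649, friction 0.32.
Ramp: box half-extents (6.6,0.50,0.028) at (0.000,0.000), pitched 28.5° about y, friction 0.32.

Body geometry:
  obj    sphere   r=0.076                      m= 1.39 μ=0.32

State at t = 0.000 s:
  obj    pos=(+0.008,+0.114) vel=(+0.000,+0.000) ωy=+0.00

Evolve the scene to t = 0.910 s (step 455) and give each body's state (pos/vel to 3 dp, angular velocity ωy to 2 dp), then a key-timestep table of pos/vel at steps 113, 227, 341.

State at t = 0.910 s:
  obj    pos=(+0.451,-0.126) vel=(+0.973,-0.528) ωy=+14.57

Key-timestep trajectory:
   step    t(s)  obj.x    obj.z    obj.vx   obj.vz 
    113  0.2260   +0.035  +0.099  +0.242  -0.131
    227  0.4540   +0.118  +0.054  +0.485  -0.264
    341  0.6820   +0.257  -0.021  +0.729  -0.396


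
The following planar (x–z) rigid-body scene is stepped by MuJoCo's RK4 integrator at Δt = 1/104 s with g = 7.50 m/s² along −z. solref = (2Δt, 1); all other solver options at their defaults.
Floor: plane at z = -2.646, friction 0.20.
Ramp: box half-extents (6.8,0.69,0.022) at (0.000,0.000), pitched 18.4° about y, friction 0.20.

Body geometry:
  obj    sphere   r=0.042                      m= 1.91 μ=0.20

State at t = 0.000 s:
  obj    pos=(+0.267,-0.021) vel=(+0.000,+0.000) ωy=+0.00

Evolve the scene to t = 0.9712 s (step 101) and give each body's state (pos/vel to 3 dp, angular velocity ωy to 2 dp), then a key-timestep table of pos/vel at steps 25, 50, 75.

State at t = 0.9712 s:
  obj    pos=(+1.024,-0.273) vel=(+1.558,-0.518) ωy=+39.08

Key-timestep trajectory:
   step    t(s)  obj.x    obj.z    obj.vx   obj.vz 
     25  0.2404   +0.313  -0.037  +0.386  -0.128
     50  0.4808   +0.452  -0.083  +0.771  -0.257
     75  0.7212   +0.684  -0.160  +1.157  -0.385


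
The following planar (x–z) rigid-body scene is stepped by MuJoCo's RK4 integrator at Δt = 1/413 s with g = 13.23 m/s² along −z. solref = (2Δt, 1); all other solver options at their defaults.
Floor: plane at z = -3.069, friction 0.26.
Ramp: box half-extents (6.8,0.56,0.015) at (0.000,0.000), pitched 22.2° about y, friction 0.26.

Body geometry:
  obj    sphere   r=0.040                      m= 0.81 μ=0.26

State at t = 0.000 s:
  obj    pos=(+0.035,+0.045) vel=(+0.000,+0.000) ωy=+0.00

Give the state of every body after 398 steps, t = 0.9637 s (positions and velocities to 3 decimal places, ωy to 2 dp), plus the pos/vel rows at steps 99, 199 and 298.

State at t = 0.9637 s:
  obj    pos=(+1.570,-0.581) vel=(+3.186,-1.300) ωy=+86.02

Key-timestep trajectory:
   step    t(s)  obj.x    obj.z    obj.vx   obj.vz 
     99  0.2397   +0.130  +0.006  +0.793  -0.323
    199  0.4818   +0.419  -0.112  +1.593  -0.650
    298  0.7215   +0.896  -0.306  +2.385  -0.973


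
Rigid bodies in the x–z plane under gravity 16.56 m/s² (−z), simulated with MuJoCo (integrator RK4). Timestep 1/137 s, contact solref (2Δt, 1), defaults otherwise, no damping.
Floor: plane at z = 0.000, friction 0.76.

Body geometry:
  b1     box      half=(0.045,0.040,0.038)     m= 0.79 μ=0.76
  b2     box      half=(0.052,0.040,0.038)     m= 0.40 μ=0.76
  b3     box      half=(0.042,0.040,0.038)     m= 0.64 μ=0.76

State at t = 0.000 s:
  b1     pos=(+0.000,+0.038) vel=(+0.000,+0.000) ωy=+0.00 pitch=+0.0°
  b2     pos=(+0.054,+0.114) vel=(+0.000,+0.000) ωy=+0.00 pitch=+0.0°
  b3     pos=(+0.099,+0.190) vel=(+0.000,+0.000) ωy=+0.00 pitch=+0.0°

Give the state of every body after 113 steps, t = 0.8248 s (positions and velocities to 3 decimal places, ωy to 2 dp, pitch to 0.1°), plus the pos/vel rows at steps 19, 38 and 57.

State at t = 0.8248 s:
  b1     pos=(+0.000,+0.038) vel=(+0.000,+0.000) ωy=+0.00 pitch=+0.0°
  b2     pos=(+0.099,+0.052) vel=(+0.000,+0.000) ωy=+0.00 pitch=+90.0°
  b3     pos=(+0.217,+0.042) vel=(+0.000,+0.000) ωy=+0.00 pitch=+90.0°

Key-timestep trajectory:
   step    t(s)  b1.x    b1.z    b1.vx   b1.vz   b2.x    b2.z    b2.vx   b2.vz   b3.x    b3.z    b3.vx   b3.vz 
     19  0.1387   +0.000  +0.038  +0.000  +0.001   +0.074  +0.102  +0.288  -0.335   +0.154  +0.139  +0.689  -1.068
     38  0.2774   +0.000  +0.038  +0.000  +0.000   +0.107  +0.056  -0.056  +0.011   +0.233  +0.052  +0.186  +0.113
     57  0.4161   +0.000  +0.038  +0.000  +0.000   +0.100  +0.052  -0.006  +0.006   +0.224  +0.047  -0.359  -0.219


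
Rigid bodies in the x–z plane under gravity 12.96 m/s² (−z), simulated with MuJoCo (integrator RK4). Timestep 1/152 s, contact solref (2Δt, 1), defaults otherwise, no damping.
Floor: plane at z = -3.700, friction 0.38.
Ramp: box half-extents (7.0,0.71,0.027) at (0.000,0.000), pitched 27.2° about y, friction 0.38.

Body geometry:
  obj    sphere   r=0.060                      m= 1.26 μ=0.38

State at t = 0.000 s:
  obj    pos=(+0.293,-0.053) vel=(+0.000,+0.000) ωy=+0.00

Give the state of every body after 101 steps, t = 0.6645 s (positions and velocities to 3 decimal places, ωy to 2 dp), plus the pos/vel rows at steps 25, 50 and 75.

State at t = 0.6645 s:
  obj    pos=(+1.124,-0.480) vel=(+2.501,-1.285) ωy=+46.85

Key-timestep trajectory:
   step    t(s)  obj.x    obj.z    obj.vx   obj.vz 
     25  0.1645   +0.344  -0.079  +0.619  -0.318
     50  0.3289   +0.497  -0.158  +1.238  -0.636
     75  0.4934   +0.751  -0.288  +1.857  -0.954


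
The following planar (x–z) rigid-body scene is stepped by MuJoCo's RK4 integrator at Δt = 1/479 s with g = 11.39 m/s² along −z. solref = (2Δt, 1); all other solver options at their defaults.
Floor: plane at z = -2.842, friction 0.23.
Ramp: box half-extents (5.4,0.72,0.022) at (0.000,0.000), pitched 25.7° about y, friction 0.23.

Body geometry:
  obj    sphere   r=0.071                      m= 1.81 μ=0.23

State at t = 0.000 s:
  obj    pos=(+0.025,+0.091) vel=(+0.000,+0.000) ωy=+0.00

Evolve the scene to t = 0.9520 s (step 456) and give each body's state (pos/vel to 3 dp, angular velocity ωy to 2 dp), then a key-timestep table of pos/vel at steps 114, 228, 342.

State at t = 0.9520 s:
  obj    pos=(+1.466,-0.602) vel=(+3.027,-1.457) ωy=+47.30

Key-timestep trajectory:
   step    t(s)  obj.x    obj.z    obj.vx   obj.vz 
    114  0.2380   +0.115  +0.048  +0.757  -0.364
    228  0.4760   +0.385  -0.082  +1.513  -0.728
    342  0.7140   +0.835  -0.299  +2.270  -1.092


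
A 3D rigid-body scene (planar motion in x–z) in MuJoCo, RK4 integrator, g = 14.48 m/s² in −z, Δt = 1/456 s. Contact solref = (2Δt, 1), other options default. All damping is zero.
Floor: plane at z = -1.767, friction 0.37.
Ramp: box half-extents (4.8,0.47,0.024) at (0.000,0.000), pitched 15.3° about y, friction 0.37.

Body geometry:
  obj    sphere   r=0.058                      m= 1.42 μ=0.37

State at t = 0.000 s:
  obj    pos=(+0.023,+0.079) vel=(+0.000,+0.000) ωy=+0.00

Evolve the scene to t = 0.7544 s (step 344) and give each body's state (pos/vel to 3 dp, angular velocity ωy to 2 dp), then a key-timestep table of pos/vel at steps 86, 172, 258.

State at t = 0.7544 s:
  obj    pos=(+0.772,-0.126) vel=(+1.986,-0.543) ωy=+35.49

Key-timestep trajectory:
   step    t(s)  obj.x    obj.z    obj.vx   obj.vz 
     86  0.1886   +0.070  +0.066  +0.497  -0.136
    172  0.3772   +0.210  +0.027  +0.993  -0.272
    258  0.5658   +0.444  -0.037  +1.489  -0.407


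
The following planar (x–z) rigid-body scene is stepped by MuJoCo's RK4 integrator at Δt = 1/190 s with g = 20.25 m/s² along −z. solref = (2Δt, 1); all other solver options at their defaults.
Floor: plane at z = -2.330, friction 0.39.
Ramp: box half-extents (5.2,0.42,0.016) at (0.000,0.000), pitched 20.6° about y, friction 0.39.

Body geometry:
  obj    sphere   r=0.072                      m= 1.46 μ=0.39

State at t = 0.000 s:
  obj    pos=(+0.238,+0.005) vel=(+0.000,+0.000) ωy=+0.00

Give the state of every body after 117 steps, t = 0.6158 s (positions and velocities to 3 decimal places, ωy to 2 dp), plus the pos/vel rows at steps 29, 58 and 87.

State at t = 0.6158 s:
  obj    pos=(+1.141,-0.335) vel=(+2.933,-1.103) ωy=+43.51

Key-timestep trajectory:
   step    t(s)  obj.x    obj.z    obj.vx   obj.vz 
     29  0.1526   +0.293  -0.016  +0.727  -0.273
     58  0.3053   +0.460  -0.079  +1.454  -0.547
     87  0.4579   +0.737  -0.183  +2.181  -0.820


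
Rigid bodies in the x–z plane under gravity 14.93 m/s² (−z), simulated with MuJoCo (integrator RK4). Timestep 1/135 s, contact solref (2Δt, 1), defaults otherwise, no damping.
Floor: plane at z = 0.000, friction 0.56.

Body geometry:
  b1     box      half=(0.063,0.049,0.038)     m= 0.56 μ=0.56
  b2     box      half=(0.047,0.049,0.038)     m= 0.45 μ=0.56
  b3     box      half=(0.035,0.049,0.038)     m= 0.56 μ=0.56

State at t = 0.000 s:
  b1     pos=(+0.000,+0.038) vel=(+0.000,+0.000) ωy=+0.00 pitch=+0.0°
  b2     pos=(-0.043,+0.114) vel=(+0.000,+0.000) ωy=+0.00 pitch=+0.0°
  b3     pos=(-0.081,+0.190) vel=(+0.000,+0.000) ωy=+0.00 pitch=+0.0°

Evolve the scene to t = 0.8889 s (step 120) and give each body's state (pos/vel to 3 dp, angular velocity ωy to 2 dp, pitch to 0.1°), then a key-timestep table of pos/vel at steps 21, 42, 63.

State at t = 0.8889 s:
  b1     pos=(+0.000,+0.038) vel=(+0.000,+0.000) ωy=+0.00 pitch=+0.0°
  b2     pos=(-0.111,+0.047) vel=(+0.000,+0.000) ωy=+0.00 pitch=-90.0°
  b3     pos=(-0.212,+0.035) vel=(+0.000,+0.000) ωy=+0.00 pitch=-90.0°

Key-timestep trajectory:
   step    t(s)  b1.x    b1.z    b1.vx   b1.vz   b2.x    b2.z    b2.vx   b2.vz   b3.x    b3.z    b3.vx   b3.vz 
     21  0.1556   +0.000  +0.038  +0.000  +0.000   -0.045  +0.115  -0.023  +0.011   -0.086  +0.189  -0.068  -0.013
     42  0.3111   +0.000  +0.038  +0.001  +0.000   -0.055  +0.118  -0.150  +0.030   -0.114  +0.179  -0.372  -0.171
     63  0.4667   +0.000  +0.038  +0.000  +0.000   -0.105  +0.079  -0.413  -1.038   -0.202  +0.046  -0.629  -1.889


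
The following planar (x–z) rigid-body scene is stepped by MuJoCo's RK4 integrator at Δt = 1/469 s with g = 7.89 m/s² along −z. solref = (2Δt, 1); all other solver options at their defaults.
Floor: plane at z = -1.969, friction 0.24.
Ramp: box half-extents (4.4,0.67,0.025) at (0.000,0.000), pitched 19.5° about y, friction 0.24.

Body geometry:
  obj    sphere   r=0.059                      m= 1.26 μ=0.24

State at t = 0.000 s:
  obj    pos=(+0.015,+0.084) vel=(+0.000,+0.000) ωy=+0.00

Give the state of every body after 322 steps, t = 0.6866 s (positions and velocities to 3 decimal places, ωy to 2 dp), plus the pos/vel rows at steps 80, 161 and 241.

State at t = 0.6866 s:
  obj    pos=(+0.433,-0.064) vel=(+1.218,-0.431) ωy=+21.89

Key-timestep trajectory:
   step    t(s)  obj.x    obj.z    obj.vx   obj.vz 
     80  0.1706   +0.041  +0.075  +0.303  -0.107
    161  0.3433   +0.119  +0.047  +0.609  -0.216
    241  0.5139   +0.249  +0.001  +0.911  -0.323


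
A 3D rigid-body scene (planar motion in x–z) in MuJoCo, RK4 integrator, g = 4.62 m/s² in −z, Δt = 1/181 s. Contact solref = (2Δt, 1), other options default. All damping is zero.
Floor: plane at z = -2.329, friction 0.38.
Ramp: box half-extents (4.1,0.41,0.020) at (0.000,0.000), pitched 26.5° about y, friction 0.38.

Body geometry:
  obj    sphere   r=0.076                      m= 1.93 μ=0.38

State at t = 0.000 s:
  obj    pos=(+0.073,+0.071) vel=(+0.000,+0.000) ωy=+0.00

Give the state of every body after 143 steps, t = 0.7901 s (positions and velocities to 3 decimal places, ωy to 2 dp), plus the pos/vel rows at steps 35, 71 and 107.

State at t = 0.7901 s:
  obj    pos=(+0.484,-0.134) vel=(+1.041,-0.519) ωy=+15.30

Key-timestep trajectory:
   step    t(s)  obj.x    obj.z    obj.vx   obj.vz 
     35  0.1934   +0.098  +0.059  +0.255  -0.127
     71  0.3923   +0.174  +0.020  +0.517  -0.258
    107  0.5912   +0.303  -0.044  +0.779  -0.388


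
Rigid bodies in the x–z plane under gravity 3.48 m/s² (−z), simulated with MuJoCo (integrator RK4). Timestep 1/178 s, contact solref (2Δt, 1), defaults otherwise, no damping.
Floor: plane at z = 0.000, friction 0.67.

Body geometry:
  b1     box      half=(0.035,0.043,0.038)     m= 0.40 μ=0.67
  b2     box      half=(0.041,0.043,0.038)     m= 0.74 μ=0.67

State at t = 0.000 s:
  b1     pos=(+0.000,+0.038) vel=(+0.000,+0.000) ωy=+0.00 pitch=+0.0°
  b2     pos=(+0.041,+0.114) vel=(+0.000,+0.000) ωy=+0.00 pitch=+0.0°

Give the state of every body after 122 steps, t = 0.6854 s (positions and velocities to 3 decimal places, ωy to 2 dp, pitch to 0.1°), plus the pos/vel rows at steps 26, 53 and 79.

State at t = 0.6854 s:
  b1     pos=(+0.000,+0.038) vel=(+0.000,+0.000) ωy=+0.00 pitch=+0.0°
  b2     pos=(+0.085,+0.041) vel=(+0.000,+0.000) ωy=+0.00 pitch=+90.0°

Key-timestep trajectory:
   step    t(s)  b1.x    b1.z    b1.vx   b1.vz   b2.x    b2.z    b2.vx   b2.vz 
     26  0.1461   +0.000  +0.038  +0.000  +0.000   +0.045  +0.113  +0.054  -0.014
     53  0.2978   +0.000  +0.038  +0.000  +0.000   +0.059  +0.106  +0.144  -0.115
     79  0.4438   +0.000  +0.038  +0.000  +0.000   +0.082  +0.061  +0.160  -0.546


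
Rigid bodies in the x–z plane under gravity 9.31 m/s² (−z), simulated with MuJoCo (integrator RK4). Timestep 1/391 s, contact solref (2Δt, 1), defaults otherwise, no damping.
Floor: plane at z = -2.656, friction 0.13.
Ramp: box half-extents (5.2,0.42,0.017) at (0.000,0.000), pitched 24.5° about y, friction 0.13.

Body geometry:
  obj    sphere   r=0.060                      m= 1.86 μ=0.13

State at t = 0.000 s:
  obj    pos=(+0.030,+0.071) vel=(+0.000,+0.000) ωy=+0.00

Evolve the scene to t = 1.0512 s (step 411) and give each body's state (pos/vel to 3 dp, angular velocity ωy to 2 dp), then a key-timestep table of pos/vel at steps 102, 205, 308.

State at t = 1.0512 s:
  obj    pos=(+1.418,-0.562) vel=(+2.641,-1.201) ωy=+48.21

Key-timestep trajectory:
   step    t(s)  obj.x    obj.z    obj.vx   obj.vz 
    102  0.2609   +0.116  +0.032  +0.656  -0.298
    205  0.5243   +0.375  -0.086  +1.318  -0.598
    308  0.7877   +0.810  -0.284  +1.976  -0.911


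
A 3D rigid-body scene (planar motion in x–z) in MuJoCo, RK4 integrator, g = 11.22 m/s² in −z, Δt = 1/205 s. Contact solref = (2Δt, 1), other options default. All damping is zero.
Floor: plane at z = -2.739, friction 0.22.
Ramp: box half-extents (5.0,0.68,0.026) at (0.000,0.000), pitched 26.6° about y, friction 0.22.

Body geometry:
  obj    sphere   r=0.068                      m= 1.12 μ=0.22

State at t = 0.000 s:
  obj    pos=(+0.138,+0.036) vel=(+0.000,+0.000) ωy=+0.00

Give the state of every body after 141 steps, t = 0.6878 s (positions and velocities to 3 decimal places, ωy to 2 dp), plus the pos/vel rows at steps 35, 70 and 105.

State at t = 0.6878 s:
  obj    pos=(+0.897,-0.344) vel=(+2.207,-1.105) ωy=+36.28

Key-timestep trajectory:
   step    t(s)  obj.x    obj.z    obj.vx   obj.vz 
     35  0.1707   +0.185  +0.013  +0.548  -0.274
     70  0.3415   +0.325  -0.058  +1.096  -0.549
    105  0.5122   +0.559  -0.175  +1.644  -0.823


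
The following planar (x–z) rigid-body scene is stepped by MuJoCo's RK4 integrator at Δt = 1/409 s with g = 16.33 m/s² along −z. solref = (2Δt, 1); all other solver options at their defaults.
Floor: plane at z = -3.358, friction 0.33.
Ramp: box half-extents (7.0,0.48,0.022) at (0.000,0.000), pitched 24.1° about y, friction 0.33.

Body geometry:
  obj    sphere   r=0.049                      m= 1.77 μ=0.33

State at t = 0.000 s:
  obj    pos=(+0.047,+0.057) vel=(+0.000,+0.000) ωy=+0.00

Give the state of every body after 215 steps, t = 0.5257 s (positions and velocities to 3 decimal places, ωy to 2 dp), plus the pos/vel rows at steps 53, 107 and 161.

State at t = 0.5257 s:
  obj    pos=(+0.648,-0.212) vel=(+2.286,-1.022) ωy=+51.09

Key-timestep trajectory:
   step    t(s)  obj.x    obj.z    obj.vx   obj.vz 
     53  0.1296   +0.083  +0.040  +0.564  -0.252
    107  0.2616   +0.196  -0.010  +1.138  -0.509
    161  0.3936   +0.384  -0.094  +1.712  -0.766


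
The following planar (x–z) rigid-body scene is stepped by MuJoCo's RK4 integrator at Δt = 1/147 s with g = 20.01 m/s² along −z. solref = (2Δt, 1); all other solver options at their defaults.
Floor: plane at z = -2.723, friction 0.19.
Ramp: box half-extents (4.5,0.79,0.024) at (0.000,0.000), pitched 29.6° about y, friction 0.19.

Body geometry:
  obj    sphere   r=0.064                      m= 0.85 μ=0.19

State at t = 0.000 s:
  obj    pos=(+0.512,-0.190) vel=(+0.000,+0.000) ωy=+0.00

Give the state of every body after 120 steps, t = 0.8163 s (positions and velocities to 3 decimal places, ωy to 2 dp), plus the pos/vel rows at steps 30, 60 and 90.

State at t = 0.8163 s:
  obj    pos=(+2.558,-1.352) vel=(+5.012,-2.847) ωy=+90.00

Key-timestep trajectory:
   step    t(s)  obj.x    obj.z    obj.vx   obj.vz 
     30  0.2041   +0.640  -0.262  +1.254  -0.712
     60  0.4082   +1.024  -0.480  +2.506  -1.424
     90  0.6122   +1.663  -0.844  +3.759  -2.135
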